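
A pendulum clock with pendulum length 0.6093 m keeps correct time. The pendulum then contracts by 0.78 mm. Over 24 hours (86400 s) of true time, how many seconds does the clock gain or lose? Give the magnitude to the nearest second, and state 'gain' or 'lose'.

gain 55 s

T ∝ √L, so T'/T = √(0.60852/0.6093) = 0.999360.
In 86400 s of true time the clock registers 86400/0.999360 = 86455.4 s, so it gains 55 s.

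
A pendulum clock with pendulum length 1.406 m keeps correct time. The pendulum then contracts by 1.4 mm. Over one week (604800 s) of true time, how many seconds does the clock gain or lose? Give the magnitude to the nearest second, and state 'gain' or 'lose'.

T ∝ √L, so T'/T = √(1.40460/1.406) = 0.999502.
In 604800 s of true time the clock registers 604800/0.999502 = 605101.3 s, so it gains 301 s.

gain 301 s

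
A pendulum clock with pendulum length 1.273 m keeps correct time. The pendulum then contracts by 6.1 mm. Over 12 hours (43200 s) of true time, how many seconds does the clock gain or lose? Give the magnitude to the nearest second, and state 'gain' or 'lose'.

T ∝ √L, so T'/T = √(1.26690/1.273) = 0.997601.
In 43200 s of true time the clock registers 43200/0.997601 = 43303.9 s, so it gains 104 s.

gain 104 s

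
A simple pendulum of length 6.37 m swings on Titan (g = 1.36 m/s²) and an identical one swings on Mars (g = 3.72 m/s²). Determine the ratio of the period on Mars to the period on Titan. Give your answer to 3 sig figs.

0.605

T ∝ 1/√g, so T₂/T₁ = √(g₁/g₂) = √(1.36/3.72) = 0.605.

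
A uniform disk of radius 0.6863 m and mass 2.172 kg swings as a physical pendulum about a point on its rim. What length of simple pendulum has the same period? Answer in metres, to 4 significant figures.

The equivalent simple-pendulum length is L_eq = I/(md), where I is about the pivot and d = 0.68630 m.
I_cm = ½mR² = 0.51151 kg·m², so I = I_cm + md² = 0.51151 + 1.0230 = 1.5345 kg·m².
L_eq = 1.5345/(2.172 × 0.68630) = 1.029 m.

1.029 m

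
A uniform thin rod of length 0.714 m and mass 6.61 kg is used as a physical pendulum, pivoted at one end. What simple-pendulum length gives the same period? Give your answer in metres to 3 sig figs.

The equivalent simple-pendulum length is L_eq = I/(md), where I is about the pivot and d = 0.3570 m.
I_cm = (1/12)mL² = 0.2808 kg·m², so I = I_cm + md² = 0.2808 + 0.8424 = 1.123 kg·m².
L_eq = 1.123/(6.61 × 0.3570) = 0.476 m.

0.476 m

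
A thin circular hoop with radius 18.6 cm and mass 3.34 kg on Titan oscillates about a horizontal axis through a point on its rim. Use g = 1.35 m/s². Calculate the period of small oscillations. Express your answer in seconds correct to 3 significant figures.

3.30 s

I_cm = mr² = 0.1156 kg·m². The pivot is at distance d = 0.186 m from the centre of mass.
By the parallel-axis theorem, I = I_cm + md² = 0.1156 + 0.1156 = 0.2311 kg·m².
T = 2π√(I/(mgd)) = 2π√(0.2311/(3.34 × 1.35 × 0.186)) = 3.30 s.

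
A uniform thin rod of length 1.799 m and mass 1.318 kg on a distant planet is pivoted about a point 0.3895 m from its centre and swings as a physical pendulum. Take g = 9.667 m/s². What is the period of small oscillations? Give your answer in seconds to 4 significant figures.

2.102 s

For a physical pendulum T = 2π√(I/(mgd)), with d = 0.38950 m from pivot to centre of mass.
I_cm = mL²/12 = 1.318 × 1.799²/12 = 0.35546 kg·m²; I = I_cm + md² = 0.35546 + 1.318 × 0.38950² = 0.55542 kg·m².
T = 2π√(0.55542/(1.318 × 9.667 × 0.38950)) = 2.102 s.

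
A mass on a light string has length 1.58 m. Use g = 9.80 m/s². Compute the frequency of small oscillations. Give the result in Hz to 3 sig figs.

0.396 Hz

T = 2π√(L/g) = 2π√(1.58/9.80) = 2.523 s, so f = 1/T = 0.396 Hz.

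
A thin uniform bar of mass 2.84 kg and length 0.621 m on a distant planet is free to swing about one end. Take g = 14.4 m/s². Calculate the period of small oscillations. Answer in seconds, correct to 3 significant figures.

For a physical pendulum T = 2π√(I/(mgd)), with d = 0.3105 m from pivot to centre of mass.
I_cm = mL²/12 = 2.84 × 0.621²/12 = 0.09127 kg·m²; I = I_cm + md² = 0.09127 + 2.84 × 0.3105² = 0.3651 kg·m².
T = 2π√(0.3651/(2.84 × 14.4 × 0.3105)) = 1.07 s.

1.07 s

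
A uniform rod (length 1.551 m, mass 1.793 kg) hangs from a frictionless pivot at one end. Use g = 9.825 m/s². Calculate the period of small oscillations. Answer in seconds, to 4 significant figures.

2.038 s

For a physical pendulum T = 2π√(I/(mgd)), with d = 0.77550 m from pivot to centre of mass.
I_cm = mL²/12 = 1.793 × 1.551²/12 = 0.35944 kg·m²; I = I_cm + md² = 0.35944 + 1.793 × 0.77550² = 1.4377 kg·m².
T = 2π√(1.4377/(1.793 × 9.825 × 0.77550)) = 2.038 s.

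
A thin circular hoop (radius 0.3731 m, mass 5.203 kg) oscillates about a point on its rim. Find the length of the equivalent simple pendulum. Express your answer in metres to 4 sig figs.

0.7462 m

The equivalent simple-pendulum length is L_eq = I/(md), where I is about the pivot and d = 0.37310 m.
I_cm = mR² = 0.72428 kg·m², so I = I_cm + md² = 0.72428 + 0.72428 = 1.4486 kg·m².
L_eq = 1.4486/(5.203 × 0.37310) = 0.7462 m.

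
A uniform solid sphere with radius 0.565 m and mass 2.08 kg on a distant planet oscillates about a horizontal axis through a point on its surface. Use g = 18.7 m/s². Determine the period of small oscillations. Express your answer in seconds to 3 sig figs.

1.29 s

I_cm = (2/5)mr² = 0.2656 kg·m². The pivot is at distance d = 0.565 m from the centre of mass.
By the parallel-axis theorem, I = I_cm + md² = 0.2656 + 0.6640 = 0.9296 kg·m².
T = 2π√(I/(mgd)) = 2π√(0.9296/(2.08 × 18.7 × 0.565)) = 1.29 s.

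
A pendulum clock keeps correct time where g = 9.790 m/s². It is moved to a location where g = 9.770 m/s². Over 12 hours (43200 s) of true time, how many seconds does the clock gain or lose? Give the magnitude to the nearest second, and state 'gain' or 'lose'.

The clock's period scales as T ∝ 1/√g, so T'/T = √(9.790/9.770) = 1.00102.
In 43200 s of true time the clock registers 43200/1.00102 = 43155.9 s, so it loses 44 s.

lose 44 s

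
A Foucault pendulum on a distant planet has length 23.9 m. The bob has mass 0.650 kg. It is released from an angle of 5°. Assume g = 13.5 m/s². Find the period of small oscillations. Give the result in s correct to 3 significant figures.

T = 2π√(L/g) = 2π√(23.9/13.5) = 2π × 1.331 = 8.36 s.

8.36 s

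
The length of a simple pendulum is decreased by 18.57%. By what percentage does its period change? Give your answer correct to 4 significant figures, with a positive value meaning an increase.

-9.761%

T ∝ √L, so T'/T = √(0.81430) = 0.90239.
Percentage change in T = (0.90239 − 1) × 100% = -9.761%.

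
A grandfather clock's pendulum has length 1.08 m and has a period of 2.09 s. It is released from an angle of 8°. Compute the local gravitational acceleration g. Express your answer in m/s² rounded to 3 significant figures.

9.76 m/s²

From T = 2π√(L/g), g = 4π²L/T² = 4π² × 1.08/2.090² = 9.76 m/s².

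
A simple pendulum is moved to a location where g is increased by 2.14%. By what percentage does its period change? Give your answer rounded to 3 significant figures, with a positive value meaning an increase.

T ∝ 1/√g, so T'/T = 1/√(1.021) = 0.9895.
Percentage change in T = (0.9895 − 1) × 100% = -1.05%.

-1.05%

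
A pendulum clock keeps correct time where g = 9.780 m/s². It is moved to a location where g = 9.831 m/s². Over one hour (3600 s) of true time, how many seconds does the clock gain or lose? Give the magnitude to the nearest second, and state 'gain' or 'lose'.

The clock's period scales as T ∝ 1/√g, so T'/T = √(9.780/9.831) = 0.997403.
In 3600 s of true time the clock registers 3600/0.997403 = 3609.4 s, so it gains 9 s.

gain 9 s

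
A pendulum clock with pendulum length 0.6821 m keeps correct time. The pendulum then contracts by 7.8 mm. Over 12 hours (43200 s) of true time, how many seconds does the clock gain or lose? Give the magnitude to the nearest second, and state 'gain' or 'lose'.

T ∝ √L, so T'/T = √(0.67430/0.6821) = 0.994266.
In 43200 s of true time the clock registers 43200/0.994266 = 43449.1 s, so it gains 249 s.

gain 249 s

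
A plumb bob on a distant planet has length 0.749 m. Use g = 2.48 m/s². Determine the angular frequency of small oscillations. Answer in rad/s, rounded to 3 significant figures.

ω = √(g/L) = √(2.48/0.749) = 1.82 rad/s.

1.82 rad/s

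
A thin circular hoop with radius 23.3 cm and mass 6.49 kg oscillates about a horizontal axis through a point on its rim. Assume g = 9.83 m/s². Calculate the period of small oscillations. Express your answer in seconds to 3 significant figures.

I_cm = mr² = 0.3523 kg·m². The pivot is at distance d = 0.233 m from the centre of mass.
By the parallel-axis theorem, I = I_cm + md² = 0.3523 + 0.3523 = 0.7047 kg·m².
T = 2π√(I/(mgd)) = 2π√(0.7047/(6.49 × 9.83 × 0.233)) = 1.37 s.

1.37 s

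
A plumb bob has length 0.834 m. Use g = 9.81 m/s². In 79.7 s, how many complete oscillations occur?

43

T = 2π√(L/g) = 2π√(0.834/9.81) = 1.832 s.
Number of complete oscillations = ⌊79.7/1.832⌋ = ⌊43.50⌋ = 43.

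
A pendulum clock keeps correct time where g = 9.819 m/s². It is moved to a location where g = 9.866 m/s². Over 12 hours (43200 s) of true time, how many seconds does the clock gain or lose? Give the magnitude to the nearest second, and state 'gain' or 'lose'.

The clock's period scales as T ∝ 1/√g, so T'/T = √(9.819/9.866) = 0.997615.
In 43200 s of true time the clock registers 43200/0.997615 = 43303.3 s, so it gains 103 s.

gain 103 s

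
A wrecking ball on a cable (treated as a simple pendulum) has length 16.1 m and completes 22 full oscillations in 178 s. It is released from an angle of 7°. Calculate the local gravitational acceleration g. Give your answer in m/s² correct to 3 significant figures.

T = 178/22 = 8.091 s.
From T = 2π√(L/g), g = 4π²L/T² = 4π² × 16.1/8.091² = 9.71 m/s².

9.71 m/s²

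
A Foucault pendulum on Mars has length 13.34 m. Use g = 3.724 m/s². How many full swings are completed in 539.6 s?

45

T = 2π√(L/g) = 2π√(13.34/3.724) = 11.892 s.
Number of complete oscillations = ⌊539.6/11.892⌋ = ⌊45.375⌋ = 45.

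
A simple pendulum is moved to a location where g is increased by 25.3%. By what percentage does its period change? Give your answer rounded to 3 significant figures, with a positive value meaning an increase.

T ∝ 1/√g, so T'/T = 1/√(1.253) = 0.8934.
Percentage change in T = (0.8934 − 1) × 100% = -10.7%.

-10.7%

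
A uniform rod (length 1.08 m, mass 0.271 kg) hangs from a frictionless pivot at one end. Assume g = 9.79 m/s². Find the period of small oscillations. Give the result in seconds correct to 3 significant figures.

1.70 s

For a physical pendulum T = 2π√(I/(mgd)), with d = 0.5400 m from pivot to centre of mass.
I_cm = mL²/12 = 0.271 × 1.08²/12 = 0.02634 kg·m²; I = I_cm + md² = 0.02634 + 0.271 × 0.5400² = 0.1054 kg·m².
T = 2π√(0.1054/(0.271 × 9.79 × 0.5400)) = 1.70 s.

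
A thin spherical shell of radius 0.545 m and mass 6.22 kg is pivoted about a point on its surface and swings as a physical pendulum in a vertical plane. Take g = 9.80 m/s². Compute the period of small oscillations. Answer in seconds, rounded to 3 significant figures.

1.91 s

I_cm = (2/3)mr² = 1.232 kg·m². The pivot is at distance d = 0.545 m from the centre of mass.
By the parallel-axis theorem, I = I_cm + md² = 1.232 + 1.847 = 3.079 kg·m².
T = 2π√(I/(mgd)) = 2π√(3.079/(6.22 × 9.80 × 0.545)) = 1.91 s.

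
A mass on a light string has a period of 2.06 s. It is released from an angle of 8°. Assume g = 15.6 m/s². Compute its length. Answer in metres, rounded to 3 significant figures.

1.68 m

From T = 2π√(L/g), L = gT²/(4π²) = 15.6 × 2.060²/(4π²) = 1.68 m.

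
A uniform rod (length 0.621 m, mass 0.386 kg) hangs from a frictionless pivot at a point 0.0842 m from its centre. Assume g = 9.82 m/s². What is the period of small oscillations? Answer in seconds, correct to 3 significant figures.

For a physical pendulum T = 2π√(I/(mgd)), with d = 0.08420 m from pivot to centre of mass.
I_cm = mL²/12 = 0.386 × 0.621²/12 = 0.01240 kg·m²; I = I_cm + md² = 0.01240 + 0.386 × 0.08420² = 0.01514 kg·m².
T = 2π√(0.01514/(0.386 × 9.82 × 0.08420)) = 1.37 s.

1.37 s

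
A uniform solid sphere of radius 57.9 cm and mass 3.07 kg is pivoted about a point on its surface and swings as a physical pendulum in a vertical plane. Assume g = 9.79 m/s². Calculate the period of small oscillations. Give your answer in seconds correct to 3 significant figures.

I_cm = (2/5)mr² = 0.4117 kg·m². The pivot is at distance d = 0.579 m from the centre of mass.
By the parallel-axis theorem, I = I_cm + md² = 0.4117 + 1.029 = 1.441 kg·m².
T = 2π√(I/(mgd)) = 2π√(1.441/(3.07 × 9.79 × 0.579)) = 1.81 s.

1.81 s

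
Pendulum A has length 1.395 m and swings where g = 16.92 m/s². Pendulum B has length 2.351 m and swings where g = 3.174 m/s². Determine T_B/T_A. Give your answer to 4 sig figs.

T = 2π√(L/g), so T_B/T_A = √((L_B/g_B)/(L_A/g_A)) = √((2.351/3.174)/(1.395/16.92)) = 2.997.

2.997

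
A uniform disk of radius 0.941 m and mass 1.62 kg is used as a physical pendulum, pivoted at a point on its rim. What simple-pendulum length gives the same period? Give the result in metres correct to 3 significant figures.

1.41 m

The equivalent simple-pendulum length is L_eq = I/(md), where I is about the pivot and d = 0.9410 m.
I_cm = ½mR² = 0.7172 kg·m², so I = I_cm + md² = 0.7172 + 1.434 = 2.152 kg·m².
L_eq = 2.152/(1.62 × 0.9410) = 1.41 m.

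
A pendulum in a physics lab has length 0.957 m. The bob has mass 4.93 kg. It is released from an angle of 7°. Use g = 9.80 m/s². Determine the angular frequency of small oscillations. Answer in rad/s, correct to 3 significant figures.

3.20 rad/s

ω = √(g/L) = √(9.80/0.957) = 3.20 rad/s.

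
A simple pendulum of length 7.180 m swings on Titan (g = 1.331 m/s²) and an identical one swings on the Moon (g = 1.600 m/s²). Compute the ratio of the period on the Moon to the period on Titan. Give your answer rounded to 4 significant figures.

0.9121

T ∝ 1/√g, so T₂/T₁ = √(g₁/g₂) = √(1.331/1.600) = 0.9121.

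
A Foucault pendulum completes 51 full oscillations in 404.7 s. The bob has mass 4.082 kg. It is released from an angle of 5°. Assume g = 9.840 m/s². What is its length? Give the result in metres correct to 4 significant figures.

15.70 m

T = 404.7/51 = 7.9353 s.
From T = 2π√(L/g), L = gT²/(4π²) = 9.840 × 7.9353²/(4π²) = 15.70 m.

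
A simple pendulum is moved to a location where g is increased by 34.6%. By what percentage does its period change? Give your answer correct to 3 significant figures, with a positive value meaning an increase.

-13.8%

T ∝ 1/√g, so T'/T = 1/√(1.346) = 0.8619.
Percentage change in T = (0.8619 − 1) × 100% = -13.8%.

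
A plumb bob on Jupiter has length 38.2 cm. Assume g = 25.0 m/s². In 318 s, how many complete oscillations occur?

T = 2π√(L/g) = 2π√(0.382/25.0) = 0.7767 s.
Number of complete oscillations = ⌊318/0.7767⌋ = ⌊409.4⌋ = 409.

409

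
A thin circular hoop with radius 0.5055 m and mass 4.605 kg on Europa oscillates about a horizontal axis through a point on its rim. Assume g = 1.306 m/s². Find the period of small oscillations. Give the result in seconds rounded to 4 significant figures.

I_cm = mr² = 1.1767 kg·m². The pivot is at distance d = 0.5055 m from the centre of mass.
By the parallel-axis theorem, I = I_cm + md² = 1.1767 + 1.1767 = 2.3534 kg·m².
T = 2π√(I/(mgd)) = 2π√(2.3534/(4.605 × 1.306 × 0.5055)) = 5.528 s.

5.528 s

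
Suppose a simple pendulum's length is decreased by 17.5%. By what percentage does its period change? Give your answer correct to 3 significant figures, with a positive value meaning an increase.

T ∝ √L, so T'/T = √(0.8250) = 0.9083.
Percentage change in T = (0.9083 − 1) × 100% = -9.17%.

-9.17%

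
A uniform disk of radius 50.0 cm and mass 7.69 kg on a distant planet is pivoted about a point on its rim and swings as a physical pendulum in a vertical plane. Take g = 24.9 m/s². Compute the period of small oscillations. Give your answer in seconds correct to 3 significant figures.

I_cm = ½mr² = 0.9613 kg·m². The pivot is at distance d = 0.500 m from the centre of mass.
By the parallel-axis theorem, I = I_cm + md² = 0.9613 + 1.923 = 2.884 kg·m².
T = 2π√(I/(mgd)) = 2π√(2.884/(7.69 × 24.9 × 0.500)) = 1.09 s.

1.09 s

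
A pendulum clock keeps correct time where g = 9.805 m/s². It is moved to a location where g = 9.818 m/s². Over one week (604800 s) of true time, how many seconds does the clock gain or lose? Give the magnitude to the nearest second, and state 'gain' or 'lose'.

The clock's period scales as T ∝ 1/√g, so T'/T = √(9.805/9.818) = 0.999338.
In 604800 s of true time the clock registers 604800/0.999338 = 605200.8 s, so it gains 401 s.

gain 401 s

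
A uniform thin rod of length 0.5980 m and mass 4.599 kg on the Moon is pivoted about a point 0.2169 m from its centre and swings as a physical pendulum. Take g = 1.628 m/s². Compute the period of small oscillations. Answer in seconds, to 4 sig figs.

For a physical pendulum T = 2π√(I/(mgd)), with d = 0.21690 m from pivot to centre of mass.
I_cm = mL²/12 = 4.599 × 0.5980²/12 = 0.13705 kg·m²; I = I_cm + md² = 0.13705 + 4.599 × 0.21690² = 0.35341 kg·m².
T = 2π√(0.35341/(4.599 × 1.628 × 0.21690)) = 2.931 s.

2.931 s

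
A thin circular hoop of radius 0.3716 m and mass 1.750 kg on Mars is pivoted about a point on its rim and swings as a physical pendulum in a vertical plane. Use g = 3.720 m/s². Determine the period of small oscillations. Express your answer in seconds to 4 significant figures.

2.808 s

I_cm = mr² = 0.24165 kg·m². The pivot is at distance d = 0.3716 m from the centre of mass.
By the parallel-axis theorem, I = I_cm + md² = 0.24165 + 0.24165 = 0.48330 kg·m².
T = 2π√(I/(mgd)) = 2π√(0.48330/(1.750 × 3.720 × 0.3716)) = 2.808 s.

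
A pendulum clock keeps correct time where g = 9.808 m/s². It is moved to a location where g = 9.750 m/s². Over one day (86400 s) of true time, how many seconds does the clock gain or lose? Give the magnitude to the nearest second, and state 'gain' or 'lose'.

The clock's period scales as T ∝ 1/√g, so T'/T = √(9.808/9.750) = 1.00297.
In 86400 s of true time the clock registers 86400/1.00297 = 86144.2 s, so it loses 256 s.

lose 256 s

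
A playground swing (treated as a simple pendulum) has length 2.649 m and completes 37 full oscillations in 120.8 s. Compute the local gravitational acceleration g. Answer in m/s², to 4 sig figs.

9.811 m/s²

T = 120.8/37 = 3.2649 s.
From T = 2π√(L/g), g = 4π²L/T² = 4π² × 2.649/3.2649² = 9.811 m/s².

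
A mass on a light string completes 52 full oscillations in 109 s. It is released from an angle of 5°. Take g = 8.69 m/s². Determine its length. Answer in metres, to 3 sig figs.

T = 109/52 = 2.096 s.
From T = 2π√(L/g), L = gT²/(4π²) = 8.69 × 2.096²/(4π²) = 0.967 m.

0.967 m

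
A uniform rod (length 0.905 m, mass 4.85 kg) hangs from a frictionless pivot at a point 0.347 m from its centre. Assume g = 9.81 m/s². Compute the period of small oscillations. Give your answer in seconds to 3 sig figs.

For a physical pendulum T = 2π√(I/(mgd)), with d = 0.3470 m from pivot to centre of mass.
I_cm = mL²/12 = 4.85 × 0.905²/12 = 0.3310 kg·m²; I = I_cm + md² = 0.3310 + 4.85 × 0.3470² = 0.9150 kg·m².
T = 2π√(0.9150/(4.85 × 9.81 × 0.3470)) = 1.48 s.

1.48 s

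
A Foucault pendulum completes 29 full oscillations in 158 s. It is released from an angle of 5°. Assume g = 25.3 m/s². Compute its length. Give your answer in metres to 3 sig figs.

T = 158/29 = 5.448 s.
From T = 2π√(L/g), L = gT²/(4π²) = 25.3 × 5.448²/(4π²) = 19.0 m.

19.0 m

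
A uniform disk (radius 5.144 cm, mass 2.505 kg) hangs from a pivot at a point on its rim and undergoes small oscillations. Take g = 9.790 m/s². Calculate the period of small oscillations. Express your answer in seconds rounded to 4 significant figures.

I_cm = ½mr² = 0.0033142 kg·m². The pivot is at distance d = 0.05144 m from the centre of mass.
By the parallel-axis theorem, I = I_cm + md² = 0.0033142 + 0.0066284 = 0.0099426 kg·m².
T = 2π√(I/(mgd)) = 2π√(0.0099426/(2.505 × 9.790 × 0.05144)) = 0.5578 s.

0.5578 s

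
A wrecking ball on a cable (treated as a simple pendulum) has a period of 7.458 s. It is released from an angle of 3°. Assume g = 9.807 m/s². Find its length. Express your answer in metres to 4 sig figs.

13.82 m

From T = 2π√(L/g), L = gT²/(4π²) = 9.807 × 7.4580²/(4π²) = 13.82 m.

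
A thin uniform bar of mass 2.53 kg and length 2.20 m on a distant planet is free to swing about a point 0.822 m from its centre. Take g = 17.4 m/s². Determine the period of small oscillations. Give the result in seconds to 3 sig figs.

1.73 s

For a physical pendulum T = 2π√(I/(mgd)), with d = 0.8220 m from pivot to centre of mass.
I_cm = mL²/12 = 2.53 × 2.20²/12 = 1.020 kg·m²; I = I_cm + md² = 1.020 + 2.53 × 0.8220² = 2.730 kg·m².
T = 2π√(2.730/(2.53 × 17.4 × 0.8220)) = 1.73 s.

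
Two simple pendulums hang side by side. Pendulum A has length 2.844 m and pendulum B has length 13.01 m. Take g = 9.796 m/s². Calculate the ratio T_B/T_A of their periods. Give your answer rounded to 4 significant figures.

2.139

T ∝ √L, so T_B/T_A = √(L_B/L_A) = √(13.01/2.844) = 2.139.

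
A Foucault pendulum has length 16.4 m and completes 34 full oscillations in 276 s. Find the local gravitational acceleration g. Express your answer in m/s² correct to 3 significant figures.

9.83 m/s²

T = 276/34 = 8.118 s.
From T = 2π√(L/g), g = 4π²L/T² = 4π² × 16.4/8.118² = 9.83 m/s².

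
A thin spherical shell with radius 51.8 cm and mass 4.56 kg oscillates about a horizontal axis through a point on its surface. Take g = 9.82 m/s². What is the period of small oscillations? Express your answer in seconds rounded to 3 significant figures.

1.86 s

I_cm = (2/3)mr² = 0.8157 kg·m². The pivot is at distance d = 0.518 m from the centre of mass.
By the parallel-axis theorem, I = I_cm + md² = 0.8157 + 1.224 = 2.039 kg·m².
T = 2π√(I/(mgd)) = 2π√(2.039/(4.56 × 9.82 × 0.518)) = 1.86 s.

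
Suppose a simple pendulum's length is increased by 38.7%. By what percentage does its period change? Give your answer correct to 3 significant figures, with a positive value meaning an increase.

T ∝ √L, so T'/T = √(1.387) = 1.178.
Percentage change in T = (1.178 − 1) × 100% = 17.8%.

17.8%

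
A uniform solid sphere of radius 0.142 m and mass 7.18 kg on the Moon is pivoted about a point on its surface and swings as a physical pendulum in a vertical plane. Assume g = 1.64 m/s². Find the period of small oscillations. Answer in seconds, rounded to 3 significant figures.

I_cm = (2/5)mr² = 0.05791 kg·m². The pivot is at distance d = 0.142 m from the centre of mass.
By the parallel-axis theorem, I = I_cm + md² = 0.05791 + 0.1448 = 0.2027 kg·m².
T = 2π√(I/(mgd)) = 2π√(0.2027/(7.18 × 1.64 × 0.142)) = 2.19 s.

2.19 s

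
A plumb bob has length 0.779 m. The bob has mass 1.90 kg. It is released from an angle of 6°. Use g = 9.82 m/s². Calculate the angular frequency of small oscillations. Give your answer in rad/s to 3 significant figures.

3.55 rad/s

ω = √(g/L) = √(9.82/0.779) = 3.55 rad/s.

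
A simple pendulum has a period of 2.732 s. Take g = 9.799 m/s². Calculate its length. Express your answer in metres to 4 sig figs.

From T = 2π√(L/g), L = gT²/(4π²) = 9.799 × 2.7320²/(4π²) = 1.853 m.

1.853 m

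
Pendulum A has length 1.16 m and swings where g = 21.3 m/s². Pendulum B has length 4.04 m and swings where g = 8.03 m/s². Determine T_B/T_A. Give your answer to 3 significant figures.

3.04

T = 2π√(L/g), so T_B/T_A = √((L_B/g_B)/(L_A/g_A)) = √((4.04/8.03)/(1.16/21.3)) = 3.04.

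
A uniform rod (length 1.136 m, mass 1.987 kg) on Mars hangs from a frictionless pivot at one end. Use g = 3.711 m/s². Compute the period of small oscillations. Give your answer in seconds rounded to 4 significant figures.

2.838 s

For a physical pendulum T = 2π√(I/(mgd)), with d = 0.56800 m from pivot to centre of mass.
I_cm = mL²/12 = 1.987 × 1.136²/12 = 0.21368 kg·m²; I = I_cm + md² = 0.21368 + 1.987 × 0.56800² = 0.85474 kg·m².
T = 2π√(0.85474/(1.987 × 3.711 × 0.56800)) = 2.838 s.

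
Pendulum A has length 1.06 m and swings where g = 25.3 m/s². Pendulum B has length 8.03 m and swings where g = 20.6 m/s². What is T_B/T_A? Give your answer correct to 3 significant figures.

T = 2π√(L/g), so T_B/T_A = √((L_B/g_B)/(L_A/g_A)) = √((8.03/20.6)/(1.06/25.3)) = 3.05.

3.05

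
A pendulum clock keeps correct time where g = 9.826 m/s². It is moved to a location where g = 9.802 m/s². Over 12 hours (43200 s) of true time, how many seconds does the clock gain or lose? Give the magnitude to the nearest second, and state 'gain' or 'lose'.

lose 53 s

The clock's period scales as T ∝ 1/√g, so T'/T = √(9.826/9.802) = 1.00122.
In 43200 s of true time the clock registers 43200/1.00122 = 43147.2 s, so it loses 53 s.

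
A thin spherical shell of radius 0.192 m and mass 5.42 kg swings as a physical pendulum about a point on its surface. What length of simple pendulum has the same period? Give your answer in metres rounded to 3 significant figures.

0.320 m

The equivalent simple-pendulum length is L_eq = I/(md), where I is about the pivot and d = 0.1920 m.
I_cm = (2/3)mR² = 0.1332 kg·m², so I = I_cm + md² = 0.1332 + 0.1998 = 0.3330 kg·m².
L_eq = 0.3330/(5.42 × 0.1920) = 0.320 m.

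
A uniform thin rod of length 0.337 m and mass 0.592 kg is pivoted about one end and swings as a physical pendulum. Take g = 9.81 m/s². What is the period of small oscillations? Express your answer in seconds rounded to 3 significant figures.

For a physical pendulum T = 2π√(I/(mgd)), with d = 0.1685 m from pivot to centre of mass.
I_cm = mL²/12 = 0.592 × 0.337²/12 = 0.005603 kg·m²; I = I_cm + md² = 0.005603 + 0.592 × 0.1685² = 0.02241 kg·m².
T = 2π√(0.02241/(0.592 × 9.81 × 0.1685)) = 0.951 s.

0.951 s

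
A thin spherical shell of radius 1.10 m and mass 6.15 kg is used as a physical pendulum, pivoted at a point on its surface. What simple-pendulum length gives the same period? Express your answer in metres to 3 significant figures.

The equivalent simple-pendulum length is L_eq = I/(md), where I is about the pivot and d = 1.100 m.
I_cm = (2/3)mR² = 4.961 kg·m², so I = I_cm + md² = 4.961 + 7.442 = 12.40 kg·m².
L_eq = 12.40/(6.15 × 1.100) = 1.83 m.

1.83 m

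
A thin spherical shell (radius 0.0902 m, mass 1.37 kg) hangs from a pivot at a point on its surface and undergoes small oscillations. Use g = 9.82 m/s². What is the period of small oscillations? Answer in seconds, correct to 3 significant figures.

I_cm = (2/3)mr² = 0.007431 kg·m². The pivot is at distance d = 0.0902 m from the centre of mass.
By the parallel-axis theorem, I = I_cm + md² = 0.007431 + 0.01115 = 0.01858 kg·m².
T = 2π√(I/(mgd)) = 2π√(0.01858/(1.37 × 9.82 × 0.0902)) = 0.777 s.

0.777 s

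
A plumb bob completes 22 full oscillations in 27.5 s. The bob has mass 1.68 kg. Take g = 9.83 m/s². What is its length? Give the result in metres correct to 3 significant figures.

0.389 m

T = 27.5/22 = 1.250 s.
From T = 2π√(L/g), L = gT²/(4π²) = 9.83 × 1.250²/(4π²) = 0.389 m.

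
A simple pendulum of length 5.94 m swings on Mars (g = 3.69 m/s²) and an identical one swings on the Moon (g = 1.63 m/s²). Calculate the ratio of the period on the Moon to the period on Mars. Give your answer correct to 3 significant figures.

1.50

T ∝ 1/√g, so T₂/T₁ = √(g₁/g₂) = √(3.69/1.63) = 1.50.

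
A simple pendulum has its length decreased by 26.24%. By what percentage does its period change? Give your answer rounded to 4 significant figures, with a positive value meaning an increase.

-14.12%

T ∝ √L, so T'/T = √(0.73760) = 0.85884.
Percentage change in T = (0.85884 − 1) × 100% = -14.12%.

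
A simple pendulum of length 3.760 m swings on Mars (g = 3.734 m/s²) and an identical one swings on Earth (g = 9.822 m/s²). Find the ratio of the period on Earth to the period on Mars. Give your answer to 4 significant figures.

T ∝ 1/√g, so T₂/T₁ = √(g₁/g₂) = √(3.734/9.822) = 0.6166.

0.6166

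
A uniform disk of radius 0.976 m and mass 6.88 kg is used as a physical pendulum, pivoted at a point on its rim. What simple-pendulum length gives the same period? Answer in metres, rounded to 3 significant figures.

The equivalent simple-pendulum length is L_eq = I/(md), where I is about the pivot and d = 0.9760 m.
I_cm = ½mR² = 3.277 kg·m², so I = I_cm + md² = 3.277 + 6.554 = 9.831 kg·m².
L_eq = 9.831/(6.88 × 0.9760) = 1.46 m.

1.46 m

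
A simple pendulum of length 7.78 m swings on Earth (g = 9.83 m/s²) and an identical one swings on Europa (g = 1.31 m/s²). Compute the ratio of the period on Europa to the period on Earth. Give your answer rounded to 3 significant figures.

2.74

T ∝ 1/√g, so T₂/T₁ = √(g₁/g₂) = √(9.83/1.31) = 2.74.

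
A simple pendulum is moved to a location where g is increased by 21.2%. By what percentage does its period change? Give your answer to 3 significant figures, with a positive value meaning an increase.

T ∝ 1/√g, so T'/T = 1/√(1.212) = 0.9083.
Percentage change in T = (0.9083 − 1) × 100% = -9.17%.

-9.17%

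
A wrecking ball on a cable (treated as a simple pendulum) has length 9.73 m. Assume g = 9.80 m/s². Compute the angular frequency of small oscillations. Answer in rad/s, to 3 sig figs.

ω = √(g/L) = √(9.80/9.73) = 1.00 rad/s.

1.00 rad/s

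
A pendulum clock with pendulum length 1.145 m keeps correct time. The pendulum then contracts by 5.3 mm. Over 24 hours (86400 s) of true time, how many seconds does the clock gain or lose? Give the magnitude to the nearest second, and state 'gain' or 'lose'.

T ∝ √L, so T'/T = √(1.13970/1.145) = 0.997683.
In 86400 s of true time the clock registers 86400/0.997683 = 86600.7 s, so it gains 201 s.

gain 201 s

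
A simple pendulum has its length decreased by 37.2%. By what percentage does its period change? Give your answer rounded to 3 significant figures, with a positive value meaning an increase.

T ∝ √L, so T'/T = √(0.6280) = 0.7925.
Percentage change in T = (0.7925 − 1) × 100% = -20.8%.

-20.8%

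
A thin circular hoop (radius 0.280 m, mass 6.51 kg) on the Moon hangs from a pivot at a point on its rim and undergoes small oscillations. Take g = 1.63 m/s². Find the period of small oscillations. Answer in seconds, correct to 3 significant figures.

I_cm = mr² = 0.5104 kg·m². The pivot is at distance d = 0.280 m from the centre of mass.
By the parallel-axis theorem, I = I_cm + md² = 0.5104 + 0.5104 = 1.021 kg·m².
T = 2π√(I/(mgd)) = 2π√(1.021/(6.51 × 1.63 × 0.280)) = 3.68 s.

3.68 s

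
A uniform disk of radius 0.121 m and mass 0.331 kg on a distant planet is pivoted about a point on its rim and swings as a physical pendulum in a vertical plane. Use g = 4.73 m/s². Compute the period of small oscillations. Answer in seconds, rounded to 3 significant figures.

I_cm = ½mr² = 0.002423 kg·m². The pivot is at distance d = 0.121 m from the centre of mass.
By the parallel-axis theorem, I = I_cm + md² = 0.002423 + 0.004846 = 0.007269 kg·m².
T = 2π√(I/(mgd)) = 2π√(0.007269/(0.331 × 4.73 × 0.121)) = 1.23 s.

1.23 s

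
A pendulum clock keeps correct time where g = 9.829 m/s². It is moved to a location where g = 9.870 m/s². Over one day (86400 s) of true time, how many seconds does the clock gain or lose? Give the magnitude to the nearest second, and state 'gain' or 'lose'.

The clock's period scales as T ∝ 1/√g, so T'/T = √(9.829/9.870) = 0.997921.
In 86400 s of true time the clock registers 86400/0.997921 = 86580.0 s, so it gains 180 s.

gain 180 s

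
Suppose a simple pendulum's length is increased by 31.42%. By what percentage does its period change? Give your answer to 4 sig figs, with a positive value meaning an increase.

14.64%

T ∝ √L, so T'/T = √(1.3142) = 1.1464.
Percentage change in T = (1.1464 − 1) × 100% = 14.64%.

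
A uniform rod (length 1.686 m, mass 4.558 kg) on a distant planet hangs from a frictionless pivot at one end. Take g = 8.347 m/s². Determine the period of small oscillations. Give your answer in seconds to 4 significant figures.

2.306 s

For a physical pendulum T = 2π√(I/(mgd)), with d = 0.84300 m from pivot to centre of mass.
I_cm = mL²/12 = 4.558 × 1.686²/12 = 1.0797 kg·m²; I = I_cm + md² = 1.0797 + 4.558 × 0.84300² = 4.3189 kg·m².
T = 2π√(4.3189/(4.558 × 8.347 × 0.84300)) = 2.306 s.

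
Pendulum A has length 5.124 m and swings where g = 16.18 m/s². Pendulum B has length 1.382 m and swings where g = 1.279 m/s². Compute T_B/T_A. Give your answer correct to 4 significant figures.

1.847

T = 2π√(L/g), so T_B/T_A = √((L_B/g_B)/(L_A/g_A)) = √((1.382/1.279)/(5.124/16.18)) = 1.847.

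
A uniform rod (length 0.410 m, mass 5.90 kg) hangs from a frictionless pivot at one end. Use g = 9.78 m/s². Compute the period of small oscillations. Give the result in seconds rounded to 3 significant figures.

For a physical pendulum T = 2π√(I/(mgd)), with d = 0.2050 m from pivot to centre of mass.
I_cm = mL²/12 = 5.90 × 0.410²/12 = 0.08265 kg·m²; I = I_cm + md² = 0.08265 + 5.90 × 0.2050² = 0.3306 kg·m².
T = 2π√(0.3306/(5.90 × 9.78 × 0.2050)) = 1.05 s.

1.05 s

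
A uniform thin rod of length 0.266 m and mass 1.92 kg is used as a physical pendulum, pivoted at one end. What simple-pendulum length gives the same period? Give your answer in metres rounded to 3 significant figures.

0.177 m

The equivalent simple-pendulum length is L_eq = I/(md), where I is about the pivot and d = 0.1330 m.
I_cm = (1/12)mL² = 0.01132 kg·m², so I = I_cm + md² = 0.01132 + 0.03396 = 0.04528 kg·m².
L_eq = 0.04528/(1.92 × 0.1330) = 0.177 m.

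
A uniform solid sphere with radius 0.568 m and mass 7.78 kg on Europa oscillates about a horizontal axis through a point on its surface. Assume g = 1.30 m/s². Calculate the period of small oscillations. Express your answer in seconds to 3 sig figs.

I_cm = (2/5)mr² = 1.004 kg·m². The pivot is at distance d = 0.568 m from the centre of mass.
By the parallel-axis theorem, I = I_cm + md² = 1.004 + 2.510 = 3.514 kg·m².
T = 2π√(I/(mgd)) = 2π√(3.514/(7.78 × 1.30 × 0.568)) = 4.91 s.

4.91 s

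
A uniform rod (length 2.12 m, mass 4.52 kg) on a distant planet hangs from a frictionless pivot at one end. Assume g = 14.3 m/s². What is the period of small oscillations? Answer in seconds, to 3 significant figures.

For a physical pendulum T = 2π√(I/(mgd)), with d = 1.060 m from pivot to centre of mass.
I_cm = mL²/12 = 4.52 × 2.12²/12 = 1.693 kg·m²; I = I_cm + md² = 1.693 + 4.52 × 1.060² = 6.772 kg·m².
T = 2π√(6.772/(4.52 × 14.3 × 1.060)) = 1.98 s.

1.98 s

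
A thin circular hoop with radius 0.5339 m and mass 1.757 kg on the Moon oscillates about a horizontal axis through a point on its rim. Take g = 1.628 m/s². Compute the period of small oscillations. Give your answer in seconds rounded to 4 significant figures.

5.089 s

I_cm = mr² = 0.50083 kg·m². The pivot is at distance d = 0.5339 m from the centre of mass.
By the parallel-axis theorem, I = I_cm + md² = 0.50083 + 0.50083 = 1.0017 kg·m².
T = 2π√(I/(mgd)) = 2π√(1.0017/(1.757 × 1.628 × 0.5339)) = 5.089 s.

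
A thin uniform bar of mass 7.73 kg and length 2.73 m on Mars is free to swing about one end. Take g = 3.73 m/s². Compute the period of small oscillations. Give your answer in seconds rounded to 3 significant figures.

For a physical pendulum T = 2π√(I/(mgd)), with d = 1.365 m from pivot to centre of mass.
I_cm = mL²/12 = 7.73 × 2.73²/12 = 4.801 kg·m²; I = I_cm + md² = 4.801 + 7.73 × 1.365² = 19.20 kg·m².
T = 2π√(19.20/(7.73 × 3.73 × 1.365)) = 4.39 s.

4.39 s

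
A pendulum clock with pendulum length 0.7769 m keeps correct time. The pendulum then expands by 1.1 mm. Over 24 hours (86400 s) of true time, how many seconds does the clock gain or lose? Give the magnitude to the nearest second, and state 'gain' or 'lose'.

lose 61 s

T ∝ √L, so T'/T = √(0.77800/0.7769) = 1.00071.
In 86400 s of true time the clock registers 86400/1.00071 = 86338.9 s, so it loses 61 s.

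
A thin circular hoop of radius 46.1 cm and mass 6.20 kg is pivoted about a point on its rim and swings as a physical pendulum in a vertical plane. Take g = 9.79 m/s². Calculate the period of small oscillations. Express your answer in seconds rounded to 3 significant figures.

I_cm = mr² = 1.318 kg·m². The pivot is at distance d = 0.461 m from the centre of mass.
By the parallel-axis theorem, I = I_cm + md² = 1.318 + 1.318 = 2.635 kg·m².
T = 2π√(I/(mgd)) = 2π√(2.635/(6.20 × 9.79 × 0.461)) = 1.93 s.

1.93 s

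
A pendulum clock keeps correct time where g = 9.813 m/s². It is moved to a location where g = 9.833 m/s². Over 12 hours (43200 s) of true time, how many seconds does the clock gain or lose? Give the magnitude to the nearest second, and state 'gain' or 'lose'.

The clock's period scales as T ∝ 1/√g, so T'/T = √(9.813/9.833) = 0.998982.
In 43200 s of true time the clock registers 43200/0.998982 = 43244.0 s, so it gains 44 s.

gain 44 s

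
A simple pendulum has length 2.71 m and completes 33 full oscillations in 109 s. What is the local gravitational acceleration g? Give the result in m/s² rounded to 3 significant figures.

T = 109/33 = 3.303 s.
From T = 2π√(L/g), g = 4π²L/T² = 4π² × 2.71/3.303² = 9.81 m/s².

9.81 m/s²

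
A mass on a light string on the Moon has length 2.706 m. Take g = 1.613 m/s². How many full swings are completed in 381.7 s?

46

T = 2π√(L/g) = 2π√(2.706/1.613) = 8.1382 s.
Number of complete oscillations = ⌊381.7/8.1382⌋ = ⌊46.902⌋ = 46.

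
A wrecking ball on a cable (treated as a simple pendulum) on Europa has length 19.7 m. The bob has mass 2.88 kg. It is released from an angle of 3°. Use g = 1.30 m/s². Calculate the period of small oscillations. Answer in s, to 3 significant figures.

T = 2π√(L/g) = 2π√(19.7/1.30) = 2π × 3.893 = 24.5 s.

24.5 s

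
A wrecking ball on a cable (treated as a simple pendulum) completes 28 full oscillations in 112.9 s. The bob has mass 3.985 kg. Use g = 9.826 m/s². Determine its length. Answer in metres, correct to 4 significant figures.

4.047 m

T = 112.9/28 = 4.0321 s.
From T = 2π√(L/g), L = gT²/(4π²) = 9.826 × 4.0321²/(4π²) = 4.047 m.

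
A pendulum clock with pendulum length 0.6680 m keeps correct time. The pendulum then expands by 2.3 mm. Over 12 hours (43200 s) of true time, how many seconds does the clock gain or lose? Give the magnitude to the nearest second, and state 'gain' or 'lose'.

lose 74 s

T ∝ √L, so T'/T = √(0.67030/0.6680) = 1.00172.
In 43200 s of true time the clock registers 43200/1.00172 = 43125.8 s, so it loses 74 s.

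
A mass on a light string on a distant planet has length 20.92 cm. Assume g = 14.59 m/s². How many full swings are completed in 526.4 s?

699

T = 2π√(L/g) = 2π√(0.2092/14.59) = 0.75237 s.
Number of complete oscillations = ⌊526.4/0.75237⌋ = ⌊699.65⌋ = 699.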